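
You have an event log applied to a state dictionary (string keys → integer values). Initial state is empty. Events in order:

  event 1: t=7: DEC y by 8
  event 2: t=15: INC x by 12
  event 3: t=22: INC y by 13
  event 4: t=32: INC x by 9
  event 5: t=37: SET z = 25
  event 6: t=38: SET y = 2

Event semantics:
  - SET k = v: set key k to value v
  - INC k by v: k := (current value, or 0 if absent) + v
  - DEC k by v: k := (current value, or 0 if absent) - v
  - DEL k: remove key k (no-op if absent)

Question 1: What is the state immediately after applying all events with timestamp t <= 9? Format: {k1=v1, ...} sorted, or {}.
Answer: {y=-8}

Derivation:
Apply events with t <= 9 (1 events):
  after event 1 (t=7: DEC y by 8): {y=-8}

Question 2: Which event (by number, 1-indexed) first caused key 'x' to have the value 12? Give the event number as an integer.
Answer: 2

Derivation:
Looking for first event where x becomes 12:
  event 2: x (absent) -> 12  <-- first match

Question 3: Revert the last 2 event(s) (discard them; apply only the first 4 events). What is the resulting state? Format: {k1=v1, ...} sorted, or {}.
Answer: {x=21, y=5}

Derivation:
Keep first 4 events (discard last 2):
  after event 1 (t=7: DEC y by 8): {y=-8}
  after event 2 (t=15: INC x by 12): {x=12, y=-8}
  after event 3 (t=22: INC y by 13): {x=12, y=5}
  after event 4 (t=32: INC x by 9): {x=21, y=5}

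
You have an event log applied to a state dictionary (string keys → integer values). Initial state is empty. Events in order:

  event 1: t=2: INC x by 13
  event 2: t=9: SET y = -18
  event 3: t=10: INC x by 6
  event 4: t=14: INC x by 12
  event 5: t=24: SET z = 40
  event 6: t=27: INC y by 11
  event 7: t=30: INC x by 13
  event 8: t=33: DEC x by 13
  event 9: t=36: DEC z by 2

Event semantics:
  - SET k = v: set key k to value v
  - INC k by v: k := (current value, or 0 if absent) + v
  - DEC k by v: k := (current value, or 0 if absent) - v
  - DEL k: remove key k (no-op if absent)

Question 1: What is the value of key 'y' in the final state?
Answer: -7

Derivation:
Track key 'y' through all 9 events:
  event 1 (t=2: INC x by 13): y unchanged
  event 2 (t=9: SET y = -18): y (absent) -> -18
  event 3 (t=10: INC x by 6): y unchanged
  event 4 (t=14: INC x by 12): y unchanged
  event 5 (t=24: SET z = 40): y unchanged
  event 6 (t=27: INC y by 11): y -18 -> -7
  event 7 (t=30: INC x by 13): y unchanged
  event 8 (t=33: DEC x by 13): y unchanged
  event 9 (t=36: DEC z by 2): y unchanged
Final: y = -7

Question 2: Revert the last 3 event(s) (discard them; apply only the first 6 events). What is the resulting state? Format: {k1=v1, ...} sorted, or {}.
Keep first 6 events (discard last 3):
  after event 1 (t=2: INC x by 13): {x=13}
  after event 2 (t=9: SET y = -18): {x=13, y=-18}
  after event 3 (t=10: INC x by 6): {x=19, y=-18}
  after event 4 (t=14: INC x by 12): {x=31, y=-18}
  after event 5 (t=24: SET z = 40): {x=31, y=-18, z=40}
  after event 6 (t=27: INC y by 11): {x=31, y=-7, z=40}

Answer: {x=31, y=-7, z=40}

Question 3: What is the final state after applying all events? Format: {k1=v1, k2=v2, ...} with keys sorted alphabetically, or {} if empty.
  after event 1 (t=2: INC x by 13): {x=13}
  after event 2 (t=9: SET y = -18): {x=13, y=-18}
  after event 3 (t=10: INC x by 6): {x=19, y=-18}
  after event 4 (t=14: INC x by 12): {x=31, y=-18}
  after event 5 (t=24: SET z = 40): {x=31, y=-18, z=40}
  after event 6 (t=27: INC y by 11): {x=31, y=-7, z=40}
  after event 7 (t=30: INC x by 13): {x=44, y=-7, z=40}
  after event 8 (t=33: DEC x by 13): {x=31, y=-7, z=40}
  after event 9 (t=36: DEC z by 2): {x=31, y=-7, z=38}

Answer: {x=31, y=-7, z=38}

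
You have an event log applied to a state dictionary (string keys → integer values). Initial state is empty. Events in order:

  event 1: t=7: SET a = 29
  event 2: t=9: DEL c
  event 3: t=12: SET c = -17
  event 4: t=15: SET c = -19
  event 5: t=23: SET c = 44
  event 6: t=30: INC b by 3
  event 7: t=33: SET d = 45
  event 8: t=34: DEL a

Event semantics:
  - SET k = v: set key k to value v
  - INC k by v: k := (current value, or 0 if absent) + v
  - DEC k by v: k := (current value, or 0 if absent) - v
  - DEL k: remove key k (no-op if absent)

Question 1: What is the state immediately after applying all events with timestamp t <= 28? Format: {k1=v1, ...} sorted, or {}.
Apply events with t <= 28 (5 events):
  after event 1 (t=7: SET a = 29): {a=29}
  after event 2 (t=9: DEL c): {a=29}
  after event 3 (t=12: SET c = -17): {a=29, c=-17}
  after event 4 (t=15: SET c = -19): {a=29, c=-19}
  after event 5 (t=23: SET c = 44): {a=29, c=44}

Answer: {a=29, c=44}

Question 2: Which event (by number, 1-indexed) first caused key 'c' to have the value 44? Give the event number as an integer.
Answer: 5

Derivation:
Looking for first event where c becomes 44:
  event 3: c = -17
  event 4: c = -19
  event 5: c -19 -> 44  <-- first match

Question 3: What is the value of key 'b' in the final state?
Answer: 3

Derivation:
Track key 'b' through all 8 events:
  event 1 (t=7: SET a = 29): b unchanged
  event 2 (t=9: DEL c): b unchanged
  event 3 (t=12: SET c = -17): b unchanged
  event 4 (t=15: SET c = -19): b unchanged
  event 5 (t=23: SET c = 44): b unchanged
  event 6 (t=30: INC b by 3): b (absent) -> 3
  event 7 (t=33: SET d = 45): b unchanged
  event 8 (t=34: DEL a): b unchanged
Final: b = 3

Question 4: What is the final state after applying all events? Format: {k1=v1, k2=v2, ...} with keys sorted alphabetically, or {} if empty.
Answer: {b=3, c=44, d=45}

Derivation:
  after event 1 (t=7: SET a = 29): {a=29}
  after event 2 (t=9: DEL c): {a=29}
  after event 3 (t=12: SET c = -17): {a=29, c=-17}
  after event 4 (t=15: SET c = -19): {a=29, c=-19}
  after event 5 (t=23: SET c = 44): {a=29, c=44}
  after event 6 (t=30: INC b by 3): {a=29, b=3, c=44}
  after event 7 (t=33: SET d = 45): {a=29, b=3, c=44, d=45}
  after event 8 (t=34: DEL a): {b=3, c=44, d=45}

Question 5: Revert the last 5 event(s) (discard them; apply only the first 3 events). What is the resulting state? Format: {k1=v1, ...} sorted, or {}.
Keep first 3 events (discard last 5):
  after event 1 (t=7: SET a = 29): {a=29}
  after event 2 (t=9: DEL c): {a=29}
  after event 3 (t=12: SET c = -17): {a=29, c=-17}

Answer: {a=29, c=-17}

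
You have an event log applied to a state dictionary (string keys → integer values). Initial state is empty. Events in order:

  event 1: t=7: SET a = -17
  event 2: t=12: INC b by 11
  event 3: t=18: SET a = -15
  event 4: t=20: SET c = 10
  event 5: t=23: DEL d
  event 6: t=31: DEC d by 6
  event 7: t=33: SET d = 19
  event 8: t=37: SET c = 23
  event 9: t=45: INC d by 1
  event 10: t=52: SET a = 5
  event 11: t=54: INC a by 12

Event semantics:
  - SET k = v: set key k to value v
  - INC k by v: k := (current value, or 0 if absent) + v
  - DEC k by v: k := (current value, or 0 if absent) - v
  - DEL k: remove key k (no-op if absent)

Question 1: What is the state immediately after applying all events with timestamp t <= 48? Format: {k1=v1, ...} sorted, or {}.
Apply events with t <= 48 (9 events):
  after event 1 (t=7: SET a = -17): {a=-17}
  after event 2 (t=12: INC b by 11): {a=-17, b=11}
  after event 3 (t=18: SET a = -15): {a=-15, b=11}
  after event 4 (t=20: SET c = 10): {a=-15, b=11, c=10}
  after event 5 (t=23: DEL d): {a=-15, b=11, c=10}
  after event 6 (t=31: DEC d by 6): {a=-15, b=11, c=10, d=-6}
  after event 7 (t=33: SET d = 19): {a=-15, b=11, c=10, d=19}
  after event 8 (t=37: SET c = 23): {a=-15, b=11, c=23, d=19}
  after event 9 (t=45: INC d by 1): {a=-15, b=11, c=23, d=20}

Answer: {a=-15, b=11, c=23, d=20}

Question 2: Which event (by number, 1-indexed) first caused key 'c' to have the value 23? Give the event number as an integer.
Answer: 8

Derivation:
Looking for first event where c becomes 23:
  event 4: c = 10
  event 5: c = 10
  event 6: c = 10
  event 7: c = 10
  event 8: c 10 -> 23  <-- first match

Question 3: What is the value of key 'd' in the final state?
Track key 'd' through all 11 events:
  event 1 (t=7: SET a = -17): d unchanged
  event 2 (t=12: INC b by 11): d unchanged
  event 3 (t=18: SET a = -15): d unchanged
  event 4 (t=20: SET c = 10): d unchanged
  event 5 (t=23: DEL d): d (absent) -> (absent)
  event 6 (t=31: DEC d by 6): d (absent) -> -6
  event 7 (t=33: SET d = 19): d -6 -> 19
  event 8 (t=37: SET c = 23): d unchanged
  event 9 (t=45: INC d by 1): d 19 -> 20
  event 10 (t=52: SET a = 5): d unchanged
  event 11 (t=54: INC a by 12): d unchanged
Final: d = 20

Answer: 20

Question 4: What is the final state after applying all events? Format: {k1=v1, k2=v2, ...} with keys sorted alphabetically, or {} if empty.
  after event 1 (t=7: SET a = -17): {a=-17}
  after event 2 (t=12: INC b by 11): {a=-17, b=11}
  after event 3 (t=18: SET a = -15): {a=-15, b=11}
  after event 4 (t=20: SET c = 10): {a=-15, b=11, c=10}
  after event 5 (t=23: DEL d): {a=-15, b=11, c=10}
  after event 6 (t=31: DEC d by 6): {a=-15, b=11, c=10, d=-6}
  after event 7 (t=33: SET d = 19): {a=-15, b=11, c=10, d=19}
  after event 8 (t=37: SET c = 23): {a=-15, b=11, c=23, d=19}
  after event 9 (t=45: INC d by 1): {a=-15, b=11, c=23, d=20}
  after event 10 (t=52: SET a = 5): {a=5, b=11, c=23, d=20}
  after event 11 (t=54: INC a by 12): {a=17, b=11, c=23, d=20}

Answer: {a=17, b=11, c=23, d=20}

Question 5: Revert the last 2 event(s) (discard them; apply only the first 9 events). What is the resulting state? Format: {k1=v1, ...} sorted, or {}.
Answer: {a=-15, b=11, c=23, d=20}

Derivation:
Keep first 9 events (discard last 2):
  after event 1 (t=7: SET a = -17): {a=-17}
  after event 2 (t=12: INC b by 11): {a=-17, b=11}
  after event 3 (t=18: SET a = -15): {a=-15, b=11}
  after event 4 (t=20: SET c = 10): {a=-15, b=11, c=10}
  after event 5 (t=23: DEL d): {a=-15, b=11, c=10}
  after event 6 (t=31: DEC d by 6): {a=-15, b=11, c=10, d=-6}
  after event 7 (t=33: SET d = 19): {a=-15, b=11, c=10, d=19}
  after event 8 (t=37: SET c = 23): {a=-15, b=11, c=23, d=19}
  after event 9 (t=45: INC d by 1): {a=-15, b=11, c=23, d=20}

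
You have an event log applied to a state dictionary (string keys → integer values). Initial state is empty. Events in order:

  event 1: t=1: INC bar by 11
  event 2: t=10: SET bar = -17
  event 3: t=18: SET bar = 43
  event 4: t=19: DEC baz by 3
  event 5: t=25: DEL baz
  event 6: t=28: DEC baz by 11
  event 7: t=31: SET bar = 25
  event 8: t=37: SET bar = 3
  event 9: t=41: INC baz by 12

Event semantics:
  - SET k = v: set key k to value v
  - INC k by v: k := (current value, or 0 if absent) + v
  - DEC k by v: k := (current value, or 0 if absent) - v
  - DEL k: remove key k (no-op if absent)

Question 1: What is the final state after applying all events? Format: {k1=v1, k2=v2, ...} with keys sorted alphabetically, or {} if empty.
Answer: {bar=3, baz=1}

Derivation:
  after event 1 (t=1: INC bar by 11): {bar=11}
  after event 2 (t=10: SET bar = -17): {bar=-17}
  after event 3 (t=18: SET bar = 43): {bar=43}
  after event 4 (t=19: DEC baz by 3): {bar=43, baz=-3}
  after event 5 (t=25: DEL baz): {bar=43}
  after event 6 (t=28: DEC baz by 11): {bar=43, baz=-11}
  after event 7 (t=31: SET bar = 25): {bar=25, baz=-11}
  after event 8 (t=37: SET bar = 3): {bar=3, baz=-11}
  after event 9 (t=41: INC baz by 12): {bar=3, baz=1}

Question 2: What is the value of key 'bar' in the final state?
Track key 'bar' through all 9 events:
  event 1 (t=1: INC bar by 11): bar (absent) -> 11
  event 2 (t=10: SET bar = -17): bar 11 -> -17
  event 3 (t=18: SET bar = 43): bar -17 -> 43
  event 4 (t=19: DEC baz by 3): bar unchanged
  event 5 (t=25: DEL baz): bar unchanged
  event 6 (t=28: DEC baz by 11): bar unchanged
  event 7 (t=31: SET bar = 25): bar 43 -> 25
  event 8 (t=37: SET bar = 3): bar 25 -> 3
  event 9 (t=41: INC baz by 12): bar unchanged
Final: bar = 3

Answer: 3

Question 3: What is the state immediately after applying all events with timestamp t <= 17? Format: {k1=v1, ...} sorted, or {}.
Apply events with t <= 17 (2 events):
  after event 1 (t=1: INC bar by 11): {bar=11}
  after event 2 (t=10: SET bar = -17): {bar=-17}

Answer: {bar=-17}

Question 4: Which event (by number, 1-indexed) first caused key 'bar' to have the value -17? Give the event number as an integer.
Looking for first event where bar becomes -17:
  event 1: bar = 11
  event 2: bar 11 -> -17  <-- first match

Answer: 2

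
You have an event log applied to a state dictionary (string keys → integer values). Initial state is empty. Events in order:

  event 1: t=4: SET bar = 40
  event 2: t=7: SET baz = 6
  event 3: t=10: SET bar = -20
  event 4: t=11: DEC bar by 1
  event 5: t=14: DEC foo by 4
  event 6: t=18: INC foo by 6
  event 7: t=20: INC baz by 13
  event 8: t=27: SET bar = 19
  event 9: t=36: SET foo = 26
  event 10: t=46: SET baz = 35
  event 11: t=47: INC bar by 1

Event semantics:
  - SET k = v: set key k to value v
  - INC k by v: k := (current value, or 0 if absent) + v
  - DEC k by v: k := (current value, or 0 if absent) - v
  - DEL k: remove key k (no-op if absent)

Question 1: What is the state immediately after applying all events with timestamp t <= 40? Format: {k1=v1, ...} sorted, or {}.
Answer: {bar=19, baz=19, foo=26}

Derivation:
Apply events with t <= 40 (9 events):
  after event 1 (t=4: SET bar = 40): {bar=40}
  after event 2 (t=7: SET baz = 6): {bar=40, baz=6}
  after event 3 (t=10: SET bar = -20): {bar=-20, baz=6}
  after event 4 (t=11: DEC bar by 1): {bar=-21, baz=6}
  after event 5 (t=14: DEC foo by 4): {bar=-21, baz=6, foo=-4}
  after event 6 (t=18: INC foo by 6): {bar=-21, baz=6, foo=2}
  after event 7 (t=20: INC baz by 13): {bar=-21, baz=19, foo=2}
  after event 8 (t=27: SET bar = 19): {bar=19, baz=19, foo=2}
  after event 9 (t=36: SET foo = 26): {bar=19, baz=19, foo=26}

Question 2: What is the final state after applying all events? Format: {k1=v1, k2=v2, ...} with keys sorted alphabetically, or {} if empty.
Answer: {bar=20, baz=35, foo=26}

Derivation:
  after event 1 (t=4: SET bar = 40): {bar=40}
  after event 2 (t=7: SET baz = 6): {bar=40, baz=6}
  after event 3 (t=10: SET bar = -20): {bar=-20, baz=6}
  after event 4 (t=11: DEC bar by 1): {bar=-21, baz=6}
  after event 5 (t=14: DEC foo by 4): {bar=-21, baz=6, foo=-4}
  after event 6 (t=18: INC foo by 6): {bar=-21, baz=6, foo=2}
  after event 7 (t=20: INC baz by 13): {bar=-21, baz=19, foo=2}
  after event 8 (t=27: SET bar = 19): {bar=19, baz=19, foo=2}
  after event 9 (t=36: SET foo = 26): {bar=19, baz=19, foo=26}
  after event 10 (t=46: SET baz = 35): {bar=19, baz=35, foo=26}
  after event 11 (t=47: INC bar by 1): {bar=20, baz=35, foo=26}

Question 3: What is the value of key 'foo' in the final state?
Track key 'foo' through all 11 events:
  event 1 (t=4: SET bar = 40): foo unchanged
  event 2 (t=7: SET baz = 6): foo unchanged
  event 3 (t=10: SET bar = -20): foo unchanged
  event 4 (t=11: DEC bar by 1): foo unchanged
  event 5 (t=14: DEC foo by 4): foo (absent) -> -4
  event 6 (t=18: INC foo by 6): foo -4 -> 2
  event 7 (t=20: INC baz by 13): foo unchanged
  event 8 (t=27: SET bar = 19): foo unchanged
  event 9 (t=36: SET foo = 26): foo 2 -> 26
  event 10 (t=46: SET baz = 35): foo unchanged
  event 11 (t=47: INC bar by 1): foo unchanged
Final: foo = 26

Answer: 26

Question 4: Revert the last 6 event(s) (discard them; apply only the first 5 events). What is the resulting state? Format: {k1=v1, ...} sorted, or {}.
Answer: {bar=-21, baz=6, foo=-4}

Derivation:
Keep first 5 events (discard last 6):
  after event 1 (t=4: SET bar = 40): {bar=40}
  after event 2 (t=7: SET baz = 6): {bar=40, baz=6}
  after event 3 (t=10: SET bar = -20): {bar=-20, baz=6}
  after event 4 (t=11: DEC bar by 1): {bar=-21, baz=6}
  after event 5 (t=14: DEC foo by 4): {bar=-21, baz=6, foo=-4}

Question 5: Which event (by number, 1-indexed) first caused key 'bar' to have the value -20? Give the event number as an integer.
Answer: 3

Derivation:
Looking for first event where bar becomes -20:
  event 1: bar = 40
  event 2: bar = 40
  event 3: bar 40 -> -20  <-- first match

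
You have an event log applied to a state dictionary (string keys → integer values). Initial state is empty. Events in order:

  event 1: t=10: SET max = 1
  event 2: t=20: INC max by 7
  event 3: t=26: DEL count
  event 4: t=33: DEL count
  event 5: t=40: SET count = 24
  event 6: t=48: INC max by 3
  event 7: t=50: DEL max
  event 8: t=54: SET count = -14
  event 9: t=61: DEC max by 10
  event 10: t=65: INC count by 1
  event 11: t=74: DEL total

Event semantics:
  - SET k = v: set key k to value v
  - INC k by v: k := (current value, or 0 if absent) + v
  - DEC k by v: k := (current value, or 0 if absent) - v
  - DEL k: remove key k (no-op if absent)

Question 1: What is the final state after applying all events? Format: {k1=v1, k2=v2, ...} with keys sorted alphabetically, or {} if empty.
Answer: {count=-13, max=-10}

Derivation:
  after event 1 (t=10: SET max = 1): {max=1}
  after event 2 (t=20: INC max by 7): {max=8}
  after event 3 (t=26: DEL count): {max=8}
  after event 4 (t=33: DEL count): {max=8}
  after event 5 (t=40: SET count = 24): {count=24, max=8}
  after event 6 (t=48: INC max by 3): {count=24, max=11}
  after event 7 (t=50: DEL max): {count=24}
  after event 8 (t=54: SET count = -14): {count=-14}
  after event 9 (t=61: DEC max by 10): {count=-14, max=-10}
  after event 10 (t=65: INC count by 1): {count=-13, max=-10}
  after event 11 (t=74: DEL total): {count=-13, max=-10}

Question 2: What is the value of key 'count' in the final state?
Answer: -13

Derivation:
Track key 'count' through all 11 events:
  event 1 (t=10: SET max = 1): count unchanged
  event 2 (t=20: INC max by 7): count unchanged
  event 3 (t=26: DEL count): count (absent) -> (absent)
  event 4 (t=33: DEL count): count (absent) -> (absent)
  event 5 (t=40: SET count = 24): count (absent) -> 24
  event 6 (t=48: INC max by 3): count unchanged
  event 7 (t=50: DEL max): count unchanged
  event 8 (t=54: SET count = -14): count 24 -> -14
  event 9 (t=61: DEC max by 10): count unchanged
  event 10 (t=65: INC count by 1): count -14 -> -13
  event 11 (t=74: DEL total): count unchanged
Final: count = -13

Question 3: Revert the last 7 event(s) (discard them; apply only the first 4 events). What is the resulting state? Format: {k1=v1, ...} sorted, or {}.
Answer: {max=8}

Derivation:
Keep first 4 events (discard last 7):
  after event 1 (t=10: SET max = 1): {max=1}
  after event 2 (t=20: INC max by 7): {max=8}
  after event 3 (t=26: DEL count): {max=8}
  after event 4 (t=33: DEL count): {max=8}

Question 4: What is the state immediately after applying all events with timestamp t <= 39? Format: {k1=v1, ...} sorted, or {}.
Apply events with t <= 39 (4 events):
  after event 1 (t=10: SET max = 1): {max=1}
  after event 2 (t=20: INC max by 7): {max=8}
  after event 3 (t=26: DEL count): {max=8}
  after event 4 (t=33: DEL count): {max=8}

Answer: {max=8}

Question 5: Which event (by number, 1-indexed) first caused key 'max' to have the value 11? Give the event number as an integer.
Answer: 6

Derivation:
Looking for first event where max becomes 11:
  event 1: max = 1
  event 2: max = 8
  event 3: max = 8
  event 4: max = 8
  event 5: max = 8
  event 6: max 8 -> 11  <-- first match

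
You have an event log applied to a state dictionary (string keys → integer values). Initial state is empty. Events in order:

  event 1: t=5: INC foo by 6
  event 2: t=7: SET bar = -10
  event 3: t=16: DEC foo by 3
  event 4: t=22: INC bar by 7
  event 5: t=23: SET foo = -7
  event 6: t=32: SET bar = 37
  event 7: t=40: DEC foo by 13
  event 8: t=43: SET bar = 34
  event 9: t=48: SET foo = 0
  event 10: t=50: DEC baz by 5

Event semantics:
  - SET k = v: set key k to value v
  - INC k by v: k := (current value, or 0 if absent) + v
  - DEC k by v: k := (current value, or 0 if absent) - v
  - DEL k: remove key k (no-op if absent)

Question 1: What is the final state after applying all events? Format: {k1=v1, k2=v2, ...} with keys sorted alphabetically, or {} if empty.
  after event 1 (t=5: INC foo by 6): {foo=6}
  after event 2 (t=7: SET bar = -10): {bar=-10, foo=6}
  after event 3 (t=16: DEC foo by 3): {bar=-10, foo=3}
  after event 4 (t=22: INC bar by 7): {bar=-3, foo=3}
  after event 5 (t=23: SET foo = -7): {bar=-3, foo=-7}
  after event 6 (t=32: SET bar = 37): {bar=37, foo=-7}
  after event 7 (t=40: DEC foo by 13): {bar=37, foo=-20}
  after event 8 (t=43: SET bar = 34): {bar=34, foo=-20}
  after event 9 (t=48: SET foo = 0): {bar=34, foo=0}
  after event 10 (t=50: DEC baz by 5): {bar=34, baz=-5, foo=0}

Answer: {bar=34, baz=-5, foo=0}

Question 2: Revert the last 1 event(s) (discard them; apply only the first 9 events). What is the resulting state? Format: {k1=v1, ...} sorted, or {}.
Keep first 9 events (discard last 1):
  after event 1 (t=5: INC foo by 6): {foo=6}
  after event 2 (t=7: SET bar = -10): {bar=-10, foo=6}
  after event 3 (t=16: DEC foo by 3): {bar=-10, foo=3}
  after event 4 (t=22: INC bar by 7): {bar=-3, foo=3}
  after event 5 (t=23: SET foo = -7): {bar=-3, foo=-7}
  after event 6 (t=32: SET bar = 37): {bar=37, foo=-7}
  after event 7 (t=40: DEC foo by 13): {bar=37, foo=-20}
  after event 8 (t=43: SET bar = 34): {bar=34, foo=-20}
  after event 9 (t=48: SET foo = 0): {bar=34, foo=0}

Answer: {bar=34, foo=0}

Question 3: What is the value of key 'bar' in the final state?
Answer: 34

Derivation:
Track key 'bar' through all 10 events:
  event 1 (t=5: INC foo by 6): bar unchanged
  event 2 (t=7: SET bar = -10): bar (absent) -> -10
  event 3 (t=16: DEC foo by 3): bar unchanged
  event 4 (t=22: INC bar by 7): bar -10 -> -3
  event 5 (t=23: SET foo = -7): bar unchanged
  event 6 (t=32: SET bar = 37): bar -3 -> 37
  event 7 (t=40: DEC foo by 13): bar unchanged
  event 8 (t=43: SET bar = 34): bar 37 -> 34
  event 9 (t=48: SET foo = 0): bar unchanged
  event 10 (t=50: DEC baz by 5): bar unchanged
Final: bar = 34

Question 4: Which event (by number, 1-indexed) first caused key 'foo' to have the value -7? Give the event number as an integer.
Looking for first event where foo becomes -7:
  event 1: foo = 6
  event 2: foo = 6
  event 3: foo = 3
  event 4: foo = 3
  event 5: foo 3 -> -7  <-- first match

Answer: 5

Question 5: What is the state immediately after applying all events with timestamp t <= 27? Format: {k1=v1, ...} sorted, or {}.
Apply events with t <= 27 (5 events):
  after event 1 (t=5: INC foo by 6): {foo=6}
  after event 2 (t=7: SET bar = -10): {bar=-10, foo=6}
  after event 3 (t=16: DEC foo by 3): {bar=-10, foo=3}
  after event 4 (t=22: INC bar by 7): {bar=-3, foo=3}
  after event 5 (t=23: SET foo = -7): {bar=-3, foo=-7}

Answer: {bar=-3, foo=-7}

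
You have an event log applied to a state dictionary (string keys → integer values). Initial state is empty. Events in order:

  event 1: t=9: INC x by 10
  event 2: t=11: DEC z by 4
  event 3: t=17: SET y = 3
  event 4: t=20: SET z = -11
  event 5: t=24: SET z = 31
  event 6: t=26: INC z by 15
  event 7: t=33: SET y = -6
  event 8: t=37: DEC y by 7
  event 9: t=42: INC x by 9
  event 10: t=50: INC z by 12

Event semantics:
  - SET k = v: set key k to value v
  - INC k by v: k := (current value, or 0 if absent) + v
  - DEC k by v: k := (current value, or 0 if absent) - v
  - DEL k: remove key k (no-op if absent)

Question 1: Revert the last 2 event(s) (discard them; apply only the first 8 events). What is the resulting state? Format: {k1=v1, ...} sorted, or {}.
Answer: {x=10, y=-13, z=46}

Derivation:
Keep first 8 events (discard last 2):
  after event 1 (t=9: INC x by 10): {x=10}
  after event 2 (t=11: DEC z by 4): {x=10, z=-4}
  after event 3 (t=17: SET y = 3): {x=10, y=3, z=-4}
  after event 4 (t=20: SET z = -11): {x=10, y=3, z=-11}
  after event 5 (t=24: SET z = 31): {x=10, y=3, z=31}
  after event 6 (t=26: INC z by 15): {x=10, y=3, z=46}
  after event 7 (t=33: SET y = -6): {x=10, y=-6, z=46}
  after event 8 (t=37: DEC y by 7): {x=10, y=-13, z=46}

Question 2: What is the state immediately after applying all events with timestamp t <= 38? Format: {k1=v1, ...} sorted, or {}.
Apply events with t <= 38 (8 events):
  after event 1 (t=9: INC x by 10): {x=10}
  after event 2 (t=11: DEC z by 4): {x=10, z=-4}
  after event 3 (t=17: SET y = 3): {x=10, y=3, z=-4}
  after event 4 (t=20: SET z = -11): {x=10, y=3, z=-11}
  after event 5 (t=24: SET z = 31): {x=10, y=3, z=31}
  after event 6 (t=26: INC z by 15): {x=10, y=3, z=46}
  after event 7 (t=33: SET y = -6): {x=10, y=-6, z=46}
  after event 8 (t=37: DEC y by 7): {x=10, y=-13, z=46}

Answer: {x=10, y=-13, z=46}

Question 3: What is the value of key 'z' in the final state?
Answer: 58

Derivation:
Track key 'z' through all 10 events:
  event 1 (t=9: INC x by 10): z unchanged
  event 2 (t=11: DEC z by 4): z (absent) -> -4
  event 3 (t=17: SET y = 3): z unchanged
  event 4 (t=20: SET z = -11): z -4 -> -11
  event 5 (t=24: SET z = 31): z -11 -> 31
  event 6 (t=26: INC z by 15): z 31 -> 46
  event 7 (t=33: SET y = -6): z unchanged
  event 8 (t=37: DEC y by 7): z unchanged
  event 9 (t=42: INC x by 9): z unchanged
  event 10 (t=50: INC z by 12): z 46 -> 58
Final: z = 58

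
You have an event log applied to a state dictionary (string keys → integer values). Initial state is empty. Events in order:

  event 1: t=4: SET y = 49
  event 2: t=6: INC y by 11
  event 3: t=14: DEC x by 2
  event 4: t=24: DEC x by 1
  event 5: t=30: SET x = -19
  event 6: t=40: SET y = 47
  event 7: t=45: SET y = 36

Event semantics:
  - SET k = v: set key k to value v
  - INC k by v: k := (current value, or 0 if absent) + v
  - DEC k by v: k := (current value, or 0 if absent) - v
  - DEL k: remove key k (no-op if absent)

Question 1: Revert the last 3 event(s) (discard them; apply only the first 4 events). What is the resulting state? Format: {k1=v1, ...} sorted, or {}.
Keep first 4 events (discard last 3):
  after event 1 (t=4: SET y = 49): {y=49}
  after event 2 (t=6: INC y by 11): {y=60}
  after event 3 (t=14: DEC x by 2): {x=-2, y=60}
  after event 4 (t=24: DEC x by 1): {x=-3, y=60}

Answer: {x=-3, y=60}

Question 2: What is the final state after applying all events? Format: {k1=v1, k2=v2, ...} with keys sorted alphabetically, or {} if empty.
  after event 1 (t=4: SET y = 49): {y=49}
  after event 2 (t=6: INC y by 11): {y=60}
  after event 3 (t=14: DEC x by 2): {x=-2, y=60}
  after event 4 (t=24: DEC x by 1): {x=-3, y=60}
  after event 5 (t=30: SET x = -19): {x=-19, y=60}
  after event 6 (t=40: SET y = 47): {x=-19, y=47}
  after event 7 (t=45: SET y = 36): {x=-19, y=36}

Answer: {x=-19, y=36}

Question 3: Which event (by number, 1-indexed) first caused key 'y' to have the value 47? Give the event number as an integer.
Answer: 6

Derivation:
Looking for first event where y becomes 47:
  event 1: y = 49
  event 2: y = 60
  event 3: y = 60
  event 4: y = 60
  event 5: y = 60
  event 6: y 60 -> 47  <-- first match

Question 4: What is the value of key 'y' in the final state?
Track key 'y' through all 7 events:
  event 1 (t=4: SET y = 49): y (absent) -> 49
  event 2 (t=6: INC y by 11): y 49 -> 60
  event 3 (t=14: DEC x by 2): y unchanged
  event 4 (t=24: DEC x by 1): y unchanged
  event 5 (t=30: SET x = -19): y unchanged
  event 6 (t=40: SET y = 47): y 60 -> 47
  event 7 (t=45: SET y = 36): y 47 -> 36
Final: y = 36

Answer: 36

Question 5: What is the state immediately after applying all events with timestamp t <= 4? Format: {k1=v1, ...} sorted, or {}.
Answer: {y=49}

Derivation:
Apply events with t <= 4 (1 events):
  after event 1 (t=4: SET y = 49): {y=49}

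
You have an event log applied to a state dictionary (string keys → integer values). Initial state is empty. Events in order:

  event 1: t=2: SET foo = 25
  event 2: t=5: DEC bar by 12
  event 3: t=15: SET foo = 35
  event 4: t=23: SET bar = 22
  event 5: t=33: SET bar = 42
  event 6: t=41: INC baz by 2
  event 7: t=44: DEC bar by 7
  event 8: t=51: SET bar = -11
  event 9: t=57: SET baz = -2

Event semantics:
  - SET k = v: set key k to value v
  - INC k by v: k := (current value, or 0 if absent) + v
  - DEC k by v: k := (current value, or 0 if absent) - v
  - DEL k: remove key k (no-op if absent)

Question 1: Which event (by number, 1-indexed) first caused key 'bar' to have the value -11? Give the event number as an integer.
Looking for first event where bar becomes -11:
  event 2: bar = -12
  event 3: bar = -12
  event 4: bar = 22
  event 5: bar = 42
  event 6: bar = 42
  event 7: bar = 35
  event 8: bar 35 -> -11  <-- first match

Answer: 8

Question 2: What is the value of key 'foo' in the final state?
Answer: 35

Derivation:
Track key 'foo' through all 9 events:
  event 1 (t=2: SET foo = 25): foo (absent) -> 25
  event 2 (t=5: DEC bar by 12): foo unchanged
  event 3 (t=15: SET foo = 35): foo 25 -> 35
  event 4 (t=23: SET bar = 22): foo unchanged
  event 5 (t=33: SET bar = 42): foo unchanged
  event 6 (t=41: INC baz by 2): foo unchanged
  event 7 (t=44: DEC bar by 7): foo unchanged
  event 8 (t=51: SET bar = -11): foo unchanged
  event 9 (t=57: SET baz = -2): foo unchanged
Final: foo = 35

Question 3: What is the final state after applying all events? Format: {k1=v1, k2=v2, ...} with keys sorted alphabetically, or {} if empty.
Answer: {bar=-11, baz=-2, foo=35}

Derivation:
  after event 1 (t=2: SET foo = 25): {foo=25}
  after event 2 (t=5: DEC bar by 12): {bar=-12, foo=25}
  after event 3 (t=15: SET foo = 35): {bar=-12, foo=35}
  after event 4 (t=23: SET bar = 22): {bar=22, foo=35}
  after event 5 (t=33: SET bar = 42): {bar=42, foo=35}
  after event 6 (t=41: INC baz by 2): {bar=42, baz=2, foo=35}
  after event 7 (t=44: DEC bar by 7): {bar=35, baz=2, foo=35}
  after event 8 (t=51: SET bar = -11): {bar=-11, baz=2, foo=35}
  after event 9 (t=57: SET baz = -2): {bar=-11, baz=-2, foo=35}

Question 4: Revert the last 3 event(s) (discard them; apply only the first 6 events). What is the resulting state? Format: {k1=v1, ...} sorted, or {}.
Keep first 6 events (discard last 3):
  after event 1 (t=2: SET foo = 25): {foo=25}
  after event 2 (t=5: DEC bar by 12): {bar=-12, foo=25}
  after event 3 (t=15: SET foo = 35): {bar=-12, foo=35}
  after event 4 (t=23: SET bar = 22): {bar=22, foo=35}
  after event 5 (t=33: SET bar = 42): {bar=42, foo=35}
  after event 6 (t=41: INC baz by 2): {bar=42, baz=2, foo=35}

Answer: {bar=42, baz=2, foo=35}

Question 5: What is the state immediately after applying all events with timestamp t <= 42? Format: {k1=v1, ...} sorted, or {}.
Answer: {bar=42, baz=2, foo=35}

Derivation:
Apply events with t <= 42 (6 events):
  after event 1 (t=2: SET foo = 25): {foo=25}
  after event 2 (t=5: DEC bar by 12): {bar=-12, foo=25}
  after event 3 (t=15: SET foo = 35): {bar=-12, foo=35}
  after event 4 (t=23: SET bar = 22): {bar=22, foo=35}
  after event 5 (t=33: SET bar = 42): {bar=42, foo=35}
  after event 6 (t=41: INC baz by 2): {bar=42, baz=2, foo=35}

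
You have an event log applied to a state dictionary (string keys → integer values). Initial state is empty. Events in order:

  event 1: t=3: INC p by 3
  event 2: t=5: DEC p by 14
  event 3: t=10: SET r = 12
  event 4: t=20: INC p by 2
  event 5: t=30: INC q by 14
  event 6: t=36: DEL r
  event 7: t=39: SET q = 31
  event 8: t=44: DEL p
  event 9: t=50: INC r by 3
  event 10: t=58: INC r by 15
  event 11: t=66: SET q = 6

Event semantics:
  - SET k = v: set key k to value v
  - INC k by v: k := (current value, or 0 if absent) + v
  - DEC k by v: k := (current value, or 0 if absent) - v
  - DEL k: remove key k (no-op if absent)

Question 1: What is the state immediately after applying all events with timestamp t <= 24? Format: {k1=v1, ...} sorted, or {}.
Answer: {p=-9, r=12}

Derivation:
Apply events with t <= 24 (4 events):
  after event 1 (t=3: INC p by 3): {p=3}
  after event 2 (t=5: DEC p by 14): {p=-11}
  after event 3 (t=10: SET r = 12): {p=-11, r=12}
  after event 4 (t=20: INC p by 2): {p=-9, r=12}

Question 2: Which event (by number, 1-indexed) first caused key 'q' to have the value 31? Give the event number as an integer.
Answer: 7

Derivation:
Looking for first event where q becomes 31:
  event 5: q = 14
  event 6: q = 14
  event 7: q 14 -> 31  <-- first match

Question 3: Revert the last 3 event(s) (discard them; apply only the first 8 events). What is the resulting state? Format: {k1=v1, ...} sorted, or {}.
Answer: {q=31}

Derivation:
Keep first 8 events (discard last 3):
  after event 1 (t=3: INC p by 3): {p=3}
  after event 2 (t=5: DEC p by 14): {p=-11}
  after event 3 (t=10: SET r = 12): {p=-11, r=12}
  after event 4 (t=20: INC p by 2): {p=-9, r=12}
  after event 5 (t=30: INC q by 14): {p=-9, q=14, r=12}
  after event 6 (t=36: DEL r): {p=-9, q=14}
  after event 7 (t=39: SET q = 31): {p=-9, q=31}
  after event 8 (t=44: DEL p): {q=31}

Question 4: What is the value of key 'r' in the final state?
Answer: 18

Derivation:
Track key 'r' through all 11 events:
  event 1 (t=3: INC p by 3): r unchanged
  event 2 (t=5: DEC p by 14): r unchanged
  event 3 (t=10: SET r = 12): r (absent) -> 12
  event 4 (t=20: INC p by 2): r unchanged
  event 5 (t=30: INC q by 14): r unchanged
  event 6 (t=36: DEL r): r 12 -> (absent)
  event 7 (t=39: SET q = 31): r unchanged
  event 8 (t=44: DEL p): r unchanged
  event 9 (t=50: INC r by 3): r (absent) -> 3
  event 10 (t=58: INC r by 15): r 3 -> 18
  event 11 (t=66: SET q = 6): r unchanged
Final: r = 18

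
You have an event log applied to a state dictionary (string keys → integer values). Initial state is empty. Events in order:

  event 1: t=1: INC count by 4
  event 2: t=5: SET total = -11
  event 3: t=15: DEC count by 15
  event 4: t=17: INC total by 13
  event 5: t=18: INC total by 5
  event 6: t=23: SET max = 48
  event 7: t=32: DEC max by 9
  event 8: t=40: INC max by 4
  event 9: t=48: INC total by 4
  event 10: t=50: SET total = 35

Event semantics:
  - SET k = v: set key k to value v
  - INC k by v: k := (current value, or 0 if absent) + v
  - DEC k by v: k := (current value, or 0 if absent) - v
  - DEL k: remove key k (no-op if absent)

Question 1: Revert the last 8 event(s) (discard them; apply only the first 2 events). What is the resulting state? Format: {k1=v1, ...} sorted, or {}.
Answer: {count=4, total=-11}

Derivation:
Keep first 2 events (discard last 8):
  after event 1 (t=1: INC count by 4): {count=4}
  after event 2 (t=5: SET total = -11): {count=4, total=-11}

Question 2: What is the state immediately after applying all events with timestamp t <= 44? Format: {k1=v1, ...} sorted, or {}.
Answer: {count=-11, max=43, total=7}

Derivation:
Apply events with t <= 44 (8 events):
  after event 1 (t=1: INC count by 4): {count=4}
  after event 2 (t=5: SET total = -11): {count=4, total=-11}
  after event 3 (t=15: DEC count by 15): {count=-11, total=-11}
  after event 4 (t=17: INC total by 13): {count=-11, total=2}
  after event 5 (t=18: INC total by 5): {count=-11, total=7}
  after event 6 (t=23: SET max = 48): {count=-11, max=48, total=7}
  after event 7 (t=32: DEC max by 9): {count=-11, max=39, total=7}
  after event 8 (t=40: INC max by 4): {count=-11, max=43, total=7}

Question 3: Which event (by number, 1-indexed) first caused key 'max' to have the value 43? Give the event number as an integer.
Answer: 8

Derivation:
Looking for first event where max becomes 43:
  event 6: max = 48
  event 7: max = 39
  event 8: max 39 -> 43  <-- first match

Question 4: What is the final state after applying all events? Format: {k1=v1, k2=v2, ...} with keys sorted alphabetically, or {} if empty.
Answer: {count=-11, max=43, total=35}

Derivation:
  after event 1 (t=1: INC count by 4): {count=4}
  after event 2 (t=5: SET total = -11): {count=4, total=-11}
  after event 3 (t=15: DEC count by 15): {count=-11, total=-11}
  after event 4 (t=17: INC total by 13): {count=-11, total=2}
  after event 5 (t=18: INC total by 5): {count=-11, total=7}
  after event 6 (t=23: SET max = 48): {count=-11, max=48, total=7}
  after event 7 (t=32: DEC max by 9): {count=-11, max=39, total=7}
  after event 8 (t=40: INC max by 4): {count=-11, max=43, total=7}
  after event 9 (t=48: INC total by 4): {count=-11, max=43, total=11}
  after event 10 (t=50: SET total = 35): {count=-11, max=43, total=35}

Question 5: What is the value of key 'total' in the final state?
Track key 'total' through all 10 events:
  event 1 (t=1: INC count by 4): total unchanged
  event 2 (t=5: SET total = -11): total (absent) -> -11
  event 3 (t=15: DEC count by 15): total unchanged
  event 4 (t=17: INC total by 13): total -11 -> 2
  event 5 (t=18: INC total by 5): total 2 -> 7
  event 6 (t=23: SET max = 48): total unchanged
  event 7 (t=32: DEC max by 9): total unchanged
  event 8 (t=40: INC max by 4): total unchanged
  event 9 (t=48: INC total by 4): total 7 -> 11
  event 10 (t=50: SET total = 35): total 11 -> 35
Final: total = 35

Answer: 35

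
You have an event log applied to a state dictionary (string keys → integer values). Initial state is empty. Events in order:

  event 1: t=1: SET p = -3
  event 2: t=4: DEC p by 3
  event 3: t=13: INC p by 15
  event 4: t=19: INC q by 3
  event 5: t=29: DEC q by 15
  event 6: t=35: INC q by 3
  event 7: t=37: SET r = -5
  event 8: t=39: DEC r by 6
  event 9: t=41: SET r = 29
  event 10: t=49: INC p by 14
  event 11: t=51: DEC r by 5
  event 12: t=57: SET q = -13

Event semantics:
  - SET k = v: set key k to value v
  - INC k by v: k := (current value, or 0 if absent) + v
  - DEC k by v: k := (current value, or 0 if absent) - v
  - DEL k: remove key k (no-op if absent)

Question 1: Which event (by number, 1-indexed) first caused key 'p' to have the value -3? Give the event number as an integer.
Answer: 1

Derivation:
Looking for first event where p becomes -3:
  event 1: p (absent) -> -3  <-- first match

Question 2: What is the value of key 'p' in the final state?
Track key 'p' through all 12 events:
  event 1 (t=1: SET p = -3): p (absent) -> -3
  event 2 (t=4: DEC p by 3): p -3 -> -6
  event 3 (t=13: INC p by 15): p -6 -> 9
  event 4 (t=19: INC q by 3): p unchanged
  event 5 (t=29: DEC q by 15): p unchanged
  event 6 (t=35: INC q by 3): p unchanged
  event 7 (t=37: SET r = -5): p unchanged
  event 8 (t=39: DEC r by 6): p unchanged
  event 9 (t=41: SET r = 29): p unchanged
  event 10 (t=49: INC p by 14): p 9 -> 23
  event 11 (t=51: DEC r by 5): p unchanged
  event 12 (t=57: SET q = -13): p unchanged
Final: p = 23

Answer: 23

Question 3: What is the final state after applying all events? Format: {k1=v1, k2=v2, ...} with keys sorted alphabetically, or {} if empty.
Answer: {p=23, q=-13, r=24}

Derivation:
  after event 1 (t=1: SET p = -3): {p=-3}
  after event 2 (t=4: DEC p by 3): {p=-6}
  after event 3 (t=13: INC p by 15): {p=9}
  after event 4 (t=19: INC q by 3): {p=9, q=3}
  after event 5 (t=29: DEC q by 15): {p=9, q=-12}
  after event 6 (t=35: INC q by 3): {p=9, q=-9}
  after event 7 (t=37: SET r = -5): {p=9, q=-9, r=-5}
  after event 8 (t=39: DEC r by 6): {p=9, q=-9, r=-11}
  after event 9 (t=41: SET r = 29): {p=9, q=-9, r=29}
  after event 10 (t=49: INC p by 14): {p=23, q=-9, r=29}
  after event 11 (t=51: DEC r by 5): {p=23, q=-9, r=24}
  after event 12 (t=57: SET q = -13): {p=23, q=-13, r=24}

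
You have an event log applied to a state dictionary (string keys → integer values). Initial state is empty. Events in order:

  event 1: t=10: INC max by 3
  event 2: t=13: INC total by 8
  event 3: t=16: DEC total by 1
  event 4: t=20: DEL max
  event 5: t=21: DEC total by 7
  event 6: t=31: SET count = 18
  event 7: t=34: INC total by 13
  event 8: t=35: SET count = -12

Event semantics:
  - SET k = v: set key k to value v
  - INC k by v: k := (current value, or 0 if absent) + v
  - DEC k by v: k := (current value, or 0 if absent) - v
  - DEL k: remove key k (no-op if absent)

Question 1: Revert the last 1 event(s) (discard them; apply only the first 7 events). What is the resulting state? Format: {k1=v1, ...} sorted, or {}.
Keep first 7 events (discard last 1):
  after event 1 (t=10: INC max by 3): {max=3}
  after event 2 (t=13: INC total by 8): {max=3, total=8}
  after event 3 (t=16: DEC total by 1): {max=3, total=7}
  after event 4 (t=20: DEL max): {total=7}
  after event 5 (t=21: DEC total by 7): {total=0}
  after event 6 (t=31: SET count = 18): {count=18, total=0}
  after event 7 (t=34: INC total by 13): {count=18, total=13}

Answer: {count=18, total=13}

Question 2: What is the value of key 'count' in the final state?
Track key 'count' through all 8 events:
  event 1 (t=10: INC max by 3): count unchanged
  event 2 (t=13: INC total by 8): count unchanged
  event 3 (t=16: DEC total by 1): count unchanged
  event 4 (t=20: DEL max): count unchanged
  event 5 (t=21: DEC total by 7): count unchanged
  event 6 (t=31: SET count = 18): count (absent) -> 18
  event 7 (t=34: INC total by 13): count unchanged
  event 8 (t=35: SET count = -12): count 18 -> -12
Final: count = -12

Answer: -12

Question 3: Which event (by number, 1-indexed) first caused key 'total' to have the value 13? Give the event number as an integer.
Looking for first event where total becomes 13:
  event 2: total = 8
  event 3: total = 7
  event 4: total = 7
  event 5: total = 0
  event 6: total = 0
  event 7: total 0 -> 13  <-- first match

Answer: 7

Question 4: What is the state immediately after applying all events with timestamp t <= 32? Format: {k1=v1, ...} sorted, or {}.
Answer: {count=18, total=0}

Derivation:
Apply events with t <= 32 (6 events):
  after event 1 (t=10: INC max by 3): {max=3}
  after event 2 (t=13: INC total by 8): {max=3, total=8}
  after event 3 (t=16: DEC total by 1): {max=3, total=7}
  after event 4 (t=20: DEL max): {total=7}
  after event 5 (t=21: DEC total by 7): {total=0}
  after event 6 (t=31: SET count = 18): {count=18, total=0}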